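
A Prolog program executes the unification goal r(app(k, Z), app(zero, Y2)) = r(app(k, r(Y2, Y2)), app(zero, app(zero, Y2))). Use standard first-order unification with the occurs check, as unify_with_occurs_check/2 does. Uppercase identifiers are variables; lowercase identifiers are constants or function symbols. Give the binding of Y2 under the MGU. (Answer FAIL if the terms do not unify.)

FAIL

Decompose r/2: app(k, Z) = app(k, r(Y2, Y2)),  app(zero, Y2) = app(zero, app(zero, Y2)).
Decompose app/2: k = k,  Z = r(Y2, Y2).
Delete trivial equation k = k.
Bind Z := r(Y2, Y2); no other remaining equation mentions Z.
Decompose app/2: zero = zero,  Y2 = app(zero, Y2).
Delete trivial equation zero = zero.
Occurs check fails: Y2 occurs in app(zero, Y2); the equation Y2 = app(zero, Y2) has no finite solution.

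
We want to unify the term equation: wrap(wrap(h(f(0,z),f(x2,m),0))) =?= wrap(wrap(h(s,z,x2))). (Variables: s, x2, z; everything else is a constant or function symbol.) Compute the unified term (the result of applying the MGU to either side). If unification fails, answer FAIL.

Decompose wrap/1: wrap(h(f(0,z),f(x2,m),0)) =?= wrap(h(s,z,x2)).
Decompose wrap/1: h(f(0,z),f(x2,m),0) =?= h(s,z,x2).
Decompose h/3: f(0,z) =?= s,  f(x2,m) =?= z,  0 =?= x2.
Bind s := f(0,z); no other remaining equation mentions s.
Bind z := f(x2,m); no other remaining equation mentions z. Substituting into the earlier binding gives s := f(0,f(x2,m)).
Bind x2 := 0. Substituting into the earlier bindings gives s := f(0,f(0,m)), z := f(0,m).
Applying the MGU to either side gives wrap(wrap(h(f(0,f(0,m)),f(0,m),0))).

wrap(wrap(h(f(0,f(0,m)),f(0,m),0)))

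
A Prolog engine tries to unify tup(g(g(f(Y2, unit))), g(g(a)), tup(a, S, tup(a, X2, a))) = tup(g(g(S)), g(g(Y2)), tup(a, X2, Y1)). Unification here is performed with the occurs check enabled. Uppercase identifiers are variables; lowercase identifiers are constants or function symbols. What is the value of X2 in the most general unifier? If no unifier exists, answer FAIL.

Decompose tup/3: g(g(f(Y2, unit))) = g(g(S)),  g(g(a)) = g(g(Y2)),  tup(a, S, tup(a, X2, a)) = tup(a, X2, Y1).
Decompose g/1: g(f(Y2, unit)) = g(S).
Decompose g/1: f(Y2, unit) = S.
Bind S := f(Y2, unit); substituting into the one remaining equation that mentions S gives: tup(a, f(Y2, unit), tup(a, X2, a)) = tup(a, X2, Y1).
Decompose g/1: g(a) = g(Y2).
Decompose g/1: a = Y2.
Bind Y2 := a; substituting into the remaining equation gives: tup(a, f(a, unit), tup(a, X2, a)) = tup(a, X2, Y1). Substituting into the earlier binding gives S := f(a, unit).
Decompose tup/3: a = a,  f(a, unit) = X2,  tup(a, X2, a) = Y1.
Delete trivial equation a = a.
Bind X2 := f(a, unit); substituting into the remaining equation gives: tup(a, f(a, unit), a) = Y1.
Bind Y1 := tup(a, f(a, unit), a).
MGU = { S -> f(a, unit), Y2 -> a, X2 -> f(a, unit), Y1 -> tup(a, f(a, unit), a) }, so X2 -> f(a, unit).

f(a, unit)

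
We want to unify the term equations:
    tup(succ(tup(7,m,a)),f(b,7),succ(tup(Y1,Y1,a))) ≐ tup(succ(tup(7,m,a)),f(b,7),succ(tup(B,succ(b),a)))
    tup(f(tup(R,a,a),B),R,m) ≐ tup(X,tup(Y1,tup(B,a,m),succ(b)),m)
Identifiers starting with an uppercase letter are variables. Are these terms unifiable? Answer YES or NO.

YES

Decompose tup/3: succ(tup(7,m,a)) ≐ succ(tup(7,m,a)),  f(b,7) ≐ f(b,7),  succ(tup(Y1,Y1,a)) ≐ succ(tup(B,succ(b),a)).
Delete trivial equation succ(tup(7,m,a)) ≐ succ(tup(7,m,a)).
Delete trivial equation f(b,7) ≐ f(b,7).
Decompose succ/1: tup(Y1,Y1,a) ≐ tup(B,succ(b),a).
Decompose tup/3: Y1 ≐ B,  Y1 ≐ succ(b),  a ≐ a.
Bind Y1 := B; substituting into the 2 remaining equations that mention Y1 gives: B ≐ succ(b),  tup(f(tup(R,a,a),B),R,m) ≐ tup(X,tup(B,tup(B,a,m),succ(b)),m).
Bind B := succ(b); substituting into the one remaining equation that mentions B gives: tup(f(tup(R,a,a),succ(b)),R,m) ≐ tup(X,tup(succ(b),tup(succ(b),a,m),succ(b)),m). Substituting into the earlier binding gives Y1 := succ(b).
Delete trivial equation a ≐ a.
Decompose tup/3: f(tup(R,a,a),succ(b)) ≐ X,  R ≐ tup(succ(b),tup(succ(b),a,m),succ(b)),  m ≐ m.
Bind X := f(tup(R,a,a),succ(b)); no other remaining equation mentions X.
Bind R := tup(succ(b),tup(succ(b),a,m),succ(b)); no other remaining equation mentions R. Substituting into the earlier binding gives X := f(tup(tup(succ(b),tup(succ(b),a,m),succ(b)),a,a),succ(b)).
Delete trivial equation m ≐ m.
No equations remain and no clash or occurs-check failure arose, so a unifier exists.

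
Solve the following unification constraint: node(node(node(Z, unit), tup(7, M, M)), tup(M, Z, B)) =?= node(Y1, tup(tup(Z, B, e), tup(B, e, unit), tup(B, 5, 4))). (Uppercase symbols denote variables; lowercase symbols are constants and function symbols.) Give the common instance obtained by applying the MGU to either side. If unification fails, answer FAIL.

Decompose node/2: node(node(Z, unit), tup(7, M, M)) =?= Y1,  tup(M, Z, B) =?= tup(tup(Z, B, e), tup(B, e, unit), tup(B, 5, 4)).
Bind Y1 := node(node(Z, unit), tup(7, M, M)); no other remaining equation mentions Y1.
Decompose tup/3: M =?= tup(Z, B, e),  Z =?= tup(B, e, unit),  B =?= tup(B, 5, 4).
Bind M := tup(Z, B, e); no other remaining equation mentions M. Substituting into the earlier binding gives Y1 := node(node(Z, unit), tup(7, tup(Z, B, e), tup(Z, B, e))).
Bind Z := tup(B, e, unit); no other remaining equation mentions Z. Substituting into the earlier bindings gives Y1 := node(node(tup(B, e, unit), unit), tup(7, tup(tup(B, e, unit), B, e), tup(tup(B, e, unit), B, e))), M := tup(tup(B, e, unit), B, e).
Occurs check fails: B occurs in tup(B, 5, 4); the equation B =?= tup(B, 5, 4) has no finite solution.

FAIL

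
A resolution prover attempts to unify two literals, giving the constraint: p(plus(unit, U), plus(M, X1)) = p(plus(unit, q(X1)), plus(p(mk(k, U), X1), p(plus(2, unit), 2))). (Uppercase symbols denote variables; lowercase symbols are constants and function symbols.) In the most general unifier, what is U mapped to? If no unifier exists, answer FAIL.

Decompose p/2: plus(unit, U) = plus(unit, q(X1)),  plus(M, X1) = plus(p(mk(k, U), X1), p(plus(2, unit), 2)).
Decompose plus/2: unit = unit,  U = q(X1).
Delete trivial equation unit = unit.
Bind U := q(X1); substituting into the remaining equation gives: plus(M, X1) = plus(p(mk(k, q(X1)), X1), p(plus(2, unit), 2)).
Decompose plus/2: M = p(mk(k, q(X1)), X1),  X1 = p(plus(2, unit), 2).
Bind M := p(mk(k, q(X1)), X1); no other remaining equation mentions M.
Bind X1 := p(plus(2, unit), 2). Substituting into the earlier bindings gives U := q(p(plus(2, unit), 2)), M := p(mk(k, q(p(plus(2, unit), 2))), p(plus(2, unit), 2)).
MGU = { U -> q(p(plus(2, unit), 2)), M -> p(mk(k, q(p(plus(2, unit), 2))), p(plus(2, unit), 2)), X1 -> p(plus(2, unit), 2) }, so U -> q(p(plus(2, unit), 2)).

q(p(plus(2, unit), 2))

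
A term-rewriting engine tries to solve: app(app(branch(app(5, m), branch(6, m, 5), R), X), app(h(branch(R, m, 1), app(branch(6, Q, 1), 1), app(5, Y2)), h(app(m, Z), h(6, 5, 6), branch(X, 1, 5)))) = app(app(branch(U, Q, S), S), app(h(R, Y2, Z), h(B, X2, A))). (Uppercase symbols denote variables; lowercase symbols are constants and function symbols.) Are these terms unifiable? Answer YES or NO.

Decompose app/2: app(branch(app(5, m), branch(6, m, 5), R), X) = app(branch(U, Q, S), S),  app(h(branch(R, m, 1), app(branch(6, Q, 1), 1), app(5, Y2)), h(app(m, Z), h(6, 5, 6), branch(X, 1, 5))) = app(h(R, Y2, Z), h(B, X2, A)).
Decompose app/2: branch(app(5, m), branch(6, m, 5), R) = branch(U, Q, S),  X = S.
Decompose branch/3: app(5, m) = U,  branch(6, m, 5) = Q,  R = S.
Bind U := app(5, m); no other remaining equation mentions U.
Bind Q := branch(6, m, 5); substituting into the one remaining equation that mentions Q gives: app(h(branch(R, m, 1), app(branch(6, branch(6, m, 5), 1), 1), app(5, Y2)), h(app(m, Z), h(6, 5, 6), branch(X, 1, 5))) = app(h(R, Y2, Z), h(B, X2, A)).
Bind R := S; substituting into the one remaining equation that mentions R gives: app(h(branch(S, m, 1), app(branch(6, branch(6, m, 5), 1), 1), app(5, Y2)), h(app(m, Z), h(6, 5, 6), branch(X, 1, 5))) = app(h(S, Y2, Z), h(B, X2, A)).
Bind X := S; substituting into the remaining equation gives: app(h(branch(S, m, 1), app(branch(6, branch(6, m, 5), 1), 1), app(5, Y2)), h(app(m, Z), h(6, 5, 6), branch(S, 1, 5))) = app(h(S, Y2, Z), h(B, X2, A)).
Decompose app/2: h(branch(S, m, 1), app(branch(6, branch(6, m, 5), 1), 1), app(5, Y2)) = h(S, Y2, Z),  h(app(m, Z), h(6, 5, 6), branch(S, 1, 5)) = h(B, X2, A).
Decompose h/3: branch(S, m, 1) = S,  app(branch(6, branch(6, m, 5), 1), 1) = Y2,  app(5, Y2) = Z.
Occurs check fails: S occurs in branch(S, m, 1); the equation S = branch(S, m, 1) has no finite solution.

NO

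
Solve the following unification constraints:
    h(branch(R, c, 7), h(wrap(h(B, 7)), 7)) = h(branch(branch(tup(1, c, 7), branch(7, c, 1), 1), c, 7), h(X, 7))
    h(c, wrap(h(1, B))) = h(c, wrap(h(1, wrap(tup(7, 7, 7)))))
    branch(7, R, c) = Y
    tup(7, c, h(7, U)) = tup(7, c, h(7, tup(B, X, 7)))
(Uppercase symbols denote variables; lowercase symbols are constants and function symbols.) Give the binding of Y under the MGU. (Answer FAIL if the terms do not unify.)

branch(7, branch(tup(1, c, 7), branch(7, c, 1), 1), c)

Decompose h/2: branch(R, c, 7) = branch(branch(tup(1, c, 7), branch(7, c, 1), 1), c, 7),  h(wrap(h(B, 7)), 7) = h(X, 7).
Decompose branch/3: R = branch(tup(1, c, 7), branch(7, c, 1), 1),  c = c,  7 = 7.
Bind R := branch(tup(1, c, 7), branch(7, c, 1), 1); substituting into the one remaining equation that mentions R gives: branch(7, branch(tup(1, c, 7), branch(7, c, 1), 1), c) = Y.
Delete trivial equation c = c.
Delete trivial equation 7 = 7.
Decompose h/2: wrap(h(B, 7)) = X,  7 = 7.
Bind X := wrap(h(B, 7)); substituting into the one remaining equation that mentions X gives: tup(7, c, h(7, U)) = tup(7, c, h(7, tup(B, wrap(h(B, 7)), 7))).
Delete trivial equation 7 = 7.
Decompose h/2: c = c,  wrap(h(1, B)) = wrap(h(1, wrap(tup(7, 7, 7)))).
Delete trivial equation c = c.
Decompose wrap/1: h(1, B) = h(1, wrap(tup(7, 7, 7))).
Decompose h/2: 1 = 1,  B = wrap(tup(7, 7, 7)).
Delete trivial equation 1 = 1.
Bind B := wrap(tup(7, 7, 7)); substituting into the one remaining equation that mentions B gives: tup(7, c, h(7, U)) = tup(7, c, h(7, tup(wrap(tup(7, 7, 7)), wrap(h(wrap(tup(7, 7, 7)), 7)), 7))). Substituting into the earlier binding gives X := wrap(h(wrap(tup(7, 7, 7)), 7)).
Bind Y := branch(7, branch(tup(1, c, 7), branch(7, c, 1), 1), c); no other remaining equation mentions Y.
Decompose tup/3: 7 = 7,  c = c,  h(7, U) = h(7, tup(wrap(tup(7, 7, 7)), wrap(h(wrap(tup(7, 7, 7)), 7)), 7)).
Delete trivial equation 7 = 7.
Delete trivial equation c = c.
Decompose h/2: 7 = 7,  U = tup(wrap(tup(7, 7, 7)), wrap(h(wrap(tup(7, 7, 7)), 7)), 7).
Delete trivial equation 7 = 7.
Bind U := tup(wrap(tup(7, 7, 7)), wrap(h(wrap(tup(7, 7, 7)), 7)), 7).
MGU = { R -> branch(tup(1, c, 7), branch(7, c, 1), 1), X -> wrap(h(wrap(tup(7, 7, 7)), 7)), B -> wrap(tup(7, 7, 7)), Y -> branch(7, branch(tup(1, c, 7), branch(7, c, 1), 1), c), U -> tup(wrap(tup(7, 7, 7)), wrap(h(wrap(tup(7, 7, 7)), 7)), 7) }, so Y -> branch(7, branch(tup(1, c, 7), branch(7, c, 1), 1), c).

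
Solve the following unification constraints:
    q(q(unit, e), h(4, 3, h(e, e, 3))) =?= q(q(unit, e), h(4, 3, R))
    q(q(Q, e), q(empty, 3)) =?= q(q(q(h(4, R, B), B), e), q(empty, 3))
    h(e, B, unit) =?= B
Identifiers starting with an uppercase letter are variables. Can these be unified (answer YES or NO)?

Decompose q/2: q(unit, e) =?= q(unit, e),  h(4, 3, h(e, e, 3)) =?= h(4, 3, R).
Delete trivial equation q(unit, e) =?= q(unit, e).
Decompose h/3: 4 =?= 4,  3 =?= 3,  h(e, e, 3) =?= R.
Delete trivial equation 4 =?= 4.
Delete trivial equation 3 =?= 3.
Bind R := h(e, e, 3); substituting into the one remaining equation that mentions R gives: q(q(Q, e), q(empty, 3)) =?= q(q(q(h(4, h(e, e, 3), B), B), e), q(empty, 3)).
Decompose q/2: q(Q, e) =?= q(q(h(4, h(e, e, 3), B), B), e),  q(empty, 3) =?= q(empty, 3).
Decompose q/2: Q =?= q(h(4, h(e, e, 3), B), B),  e =?= e.
Bind Q := q(h(4, h(e, e, 3), B), B); no other remaining equation mentions Q.
Delete trivial equation e =?= e.
Delete trivial equation q(empty, 3) =?= q(empty, 3).
Occurs check fails: B occurs in h(e, B, unit); the equation B =?= h(e, B, unit) has no finite solution.

NO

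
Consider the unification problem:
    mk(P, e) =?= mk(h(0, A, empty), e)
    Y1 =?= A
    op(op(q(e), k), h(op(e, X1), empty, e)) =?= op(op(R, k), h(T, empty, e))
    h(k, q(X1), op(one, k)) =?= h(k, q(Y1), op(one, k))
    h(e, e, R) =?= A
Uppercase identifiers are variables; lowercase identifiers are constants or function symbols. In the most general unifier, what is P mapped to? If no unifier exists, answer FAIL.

h(0, h(e, e, q(e)), empty)

Decompose mk/2: P =?= h(0, A, empty),  e =?= e.
Bind P := h(0, A, empty); no other remaining equation mentions P.
Delete trivial equation e =?= e.
Bind Y1 := A; substituting into the one remaining equation that mentions Y1 gives: h(k, q(X1), op(one, k)) =?= h(k, q(A), op(one, k)).
Decompose op/2: op(q(e), k) =?= op(R, k),  h(op(e, X1), empty, e) =?= h(T, empty, e).
Decompose op/2: q(e) =?= R,  k =?= k.
Bind R := q(e); substituting into the one remaining equation that mentions R gives: h(e, e, q(e)) =?= A.
Delete trivial equation k =?= k.
Decompose h/3: op(e, X1) =?= T,  empty =?= empty,  e =?= e.
Bind T := op(e, X1); no other remaining equation mentions T.
Delete trivial equation empty =?= empty.
Delete trivial equation e =?= e.
Decompose h/3: k =?= k,  q(X1) =?= q(A),  op(one, k) =?= op(one, k).
Delete trivial equation k =?= k.
Decompose q/1: X1 =?= A.
Bind X1 := A; no other remaining equation mentions X1. Substituting into the earlier binding gives T := op(e, A).
Delete trivial equation op(one, k) =?= op(one, k).
Bind A := h(e, e, q(e)). Substituting into the earlier bindings gives P := h(0, h(e, e, q(e)), empty), Y1 := h(e, e, q(e)), T := op(e, h(e, e, q(e))), X1 := h(e, e, q(e)).
MGU = { P -> h(0, h(e, e, q(e)), empty), Y1 -> h(e, e, q(e)), R -> q(e), T -> op(e, h(e, e, q(e))), X1 -> h(e, e, q(e)), A -> h(e, e, q(e)) }, so P -> h(0, h(e, e, q(e)), empty).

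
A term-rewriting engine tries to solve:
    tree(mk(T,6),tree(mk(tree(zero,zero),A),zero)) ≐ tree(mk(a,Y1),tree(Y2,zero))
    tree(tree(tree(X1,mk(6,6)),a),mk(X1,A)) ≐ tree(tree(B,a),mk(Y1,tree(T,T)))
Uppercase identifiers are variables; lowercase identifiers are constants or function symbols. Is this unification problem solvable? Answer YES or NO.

YES

Decompose tree/2: mk(T,6) ≐ mk(a,Y1),  tree(mk(tree(zero,zero),A),zero) ≐ tree(Y2,zero).
Decompose mk/2: T ≐ a,  6 ≐ Y1.
Bind T := a; substituting into the one remaining equation that mentions T gives: tree(tree(tree(X1,mk(6,6)),a),mk(X1,A)) ≐ tree(tree(B,a),mk(Y1,tree(a,a))).
Bind Y1 := 6; substituting into the one remaining equation that mentions Y1 gives: tree(tree(tree(X1,mk(6,6)),a),mk(X1,A)) ≐ tree(tree(B,a),mk(6,tree(a,a))).
Decompose tree/2: mk(tree(zero,zero),A) ≐ Y2,  zero ≐ zero.
Bind Y2 := mk(tree(zero,zero),A); no other remaining equation mentions Y2.
Delete trivial equation zero ≐ zero.
Decompose tree/2: tree(tree(X1,mk(6,6)),a) ≐ tree(B,a),  mk(X1,A) ≐ mk(6,tree(a,a)).
Decompose tree/2: tree(X1,mk(6,6)) ≐ B,  a ≐ a.
Bind B := tree(X1,mk(6,6)); no other remaining equation mentions B.
Delete trivial equation a ≐ a.
Decompose mk/2: X1 ≐ 6,  A ≐ tree(a,a).
Bind X1 := 6; no other remaining equation mentions X1. Substituting into the earlier binding gives B := tree(6,mk(6,6)).
Bind A := tree(a,a). Substituting into the earlier binding gives Y2 := mk(tree(zero,zero),tree(a,a)).
No equations remain and no clash or occurs-check failure arose, so a unifier exists.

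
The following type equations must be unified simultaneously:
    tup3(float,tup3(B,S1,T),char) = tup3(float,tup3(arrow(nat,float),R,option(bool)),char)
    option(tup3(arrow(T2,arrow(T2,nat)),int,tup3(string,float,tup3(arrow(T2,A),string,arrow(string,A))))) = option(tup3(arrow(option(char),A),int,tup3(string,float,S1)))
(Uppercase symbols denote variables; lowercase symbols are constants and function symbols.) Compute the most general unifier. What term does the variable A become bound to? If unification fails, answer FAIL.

Decompose tup3/3: float = float,  tup3(B,S1,T) = tup3(arrow(nat,float),R,option(bool)),  char = char.
Delete trivial equation float = float.
Decompose tup3/3: B = arrow(nat,float),  S1 = R,  T = option(bool).
Bind B := arrow(nat,float); no other remaining equation mentions B.
Bind S1 := R; substituting into the one remaining equation that mentions S1 gives: option(tup3(arrow(T2,arrow(T2,nat)),int,tup3(string,float,tup3(arrow(T2,A),string,arrow(string,A))))) = option(tup3(arrow(option(char),A),int,tup3(string,float,R))).
Bind T := option(bool); no other remaining equation mentions T.
Delete trivial equation char = char.
Decompose option/1: tup3(arrow(T2,arrow(T2,nat)),int,tup3(string,float,tup3(arrow(T2,A),string,arrow(string,A)))) = tup3(arrow(option(char),A),int,tup3(string,float,R)).
Decompose tup3/3: arrow(T2,arrow(T2,nat)) = arrow(option(char),A),  int = int,  tup3(string,float,tup3(arrow(T2,A),string,arrow(string,A))) = tup3(string,float,R).
Decompose arrow/2: T2 = option(char),  arrow(T2,nat) = A.
Bind T2 := option(char); substituting into the 2 remaining equations that mention T2 gives: arrow(option(char),nat) = A,  tup3(string,float,tup3(arrow(option(char),A),string,arrow(string,A))) = tup3(string,float,R).
Bind A := arrow(option(char),nat); substituting into the one remaining equation that mentions A gives: tup3(string,float,tup3(arrow(option(char),arrow(option(char),nat)),string,arrow(string,arrow(option(char),nat)))) = tup3(string,float,R).
Delete trivial equation int = int.
Decompose tup3/3: string = string,  float = float,  tup3(arrow(option(char),arrow(option(char),nat)),string,arrow(string,arrow(option(char),nat))) = R.
Delete trivial equation string = string.
Delete trivial equation float = float.
Bind R := tup3(arrow(option(char),arrow(option(char),nat)),string,arrow(string,arrow(option(char),nat))). Substituting into the earlier binding gives S1 := tup3(arrow(option(char),arrow(option(char),nat)),string,arrow(string,arrow(option(char),nat))).
MGU = { B -> arrow(nat,float), S1 -> tup3(arrow(option(char),arrow(option(char),nat)),string,arrow(string,arrow(option(char),nat))), T -> option(bool), T2 -> option(char), A -> arrow(option(char),nat), R -> tup3(arrow(option(char),arrow(option(char),nat)),string,arrow(string,arrow(option(char),nat))) }, so A -> arrow(option(char),nat).

arrow(option(char),nat)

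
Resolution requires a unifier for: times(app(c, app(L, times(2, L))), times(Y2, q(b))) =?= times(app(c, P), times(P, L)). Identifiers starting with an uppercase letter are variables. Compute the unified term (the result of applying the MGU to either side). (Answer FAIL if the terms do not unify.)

times(app(c, app(q(b), times(2, q(b)))), times(app(q(b), times(2, q(b))), q(b)))

Decompose times/2: app(c, app(L, times(2, L))) =?= app(c, P),  times(Y2, q(b)) =?= times(P, L).
Decompose app/2: c =?= c,  app(L, times(2, L)) =?= P.
Delete trivial equation c =?= c.
Bind P := app(L, times(2, L)); substituting into the remaining equation gives: times(Y2, q(b)) =?= times(app(L, times(2, L)), L).
Decompose times/2: Y2 =?= app(L, times(2, L)),  q(b) =?= L.
Bind Y2 := app(L, times(2, L)); no other remaining equation mentions Y2.
Bind L := q(b). Substituting into the earlier bindings gives P := app(q(b), times(2, q(b))), Y2 := app(q(b), times(2, q(b))).
Applying the MGU to either side gives times(app(c, app(q(b), times(2, q(b)))), times(app(q(b), times(2, q(b))), q(b))).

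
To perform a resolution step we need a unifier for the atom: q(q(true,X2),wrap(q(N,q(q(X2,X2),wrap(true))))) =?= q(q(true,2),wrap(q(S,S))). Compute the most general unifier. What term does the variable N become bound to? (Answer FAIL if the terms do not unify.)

q(q(2,2),wrap(true))

Decompose q/2: q(true,X2) =?= q(true,2),  wrap(q(N,q(q(X2,X2),wrap(true)))) =?= wrap(q(S,S)).
Decompose q/2: true =?= true,  X2 =?= 2.
Delete trivial equation true =?= true.
Bind X2 := 2; substituting into the remaining equation gives: wrap(q(N,q(q(2,2),wrap(true)))) =?= wrap(q(S,S)).
Decompose wrap/1: q(N,q(q(2,2),wrap(true))) =?= q(S,S).
Decompose q/2: N =?= S,  q(q(2,2),wrap(true)) =?= S.
Bind N := S; no other remaining equation mentions N.
Bind S := q(q(2,2),wrap(true)). Substituting into the earlier binding gives N := q(q(2,2),wrap(true)).
MGU = { X2 ↦ 2, N ↦ q(q(2,2),wrap(true)), S ↦ q(q(2,2),wrap(true)) }, so N ↦ q(q(2,2),wrap(true)).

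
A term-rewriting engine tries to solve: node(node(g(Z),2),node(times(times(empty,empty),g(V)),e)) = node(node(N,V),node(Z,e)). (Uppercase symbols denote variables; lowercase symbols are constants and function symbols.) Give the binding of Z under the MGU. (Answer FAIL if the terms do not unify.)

Decompose node/2: node(g(Z),2) = node(N,V),  node(times(times(empty,empty),g(V)),e) = node(Z,e).
Decompose node/2: g(Z) = N,  2 = V.
Bind N := g(Z); no other remaining equation mentions N.
Bind V := 2; substituting into the remaining equation gives: node(times(times(empty,empty),g(2)),e) = node(Z,e).
Decompose node/2: times(times(empty,empty),g(2)) = Z,  e = e.
Bind Z := times(times(empty,empty),g(2)); no other remaining equation mentions Z. Substituting into the earlier binding gives N := g(times(times(empty,empty),g(2))).
Delete trivial equation e = e.
MGU = { N -> g(times(times(empty,empty),g(2))), V -> 2, Z -> times(times(empty,empty),g(2)) }, so Z -> times(times(empty,empty),g(2)).

times(times(empty,empty),g(2))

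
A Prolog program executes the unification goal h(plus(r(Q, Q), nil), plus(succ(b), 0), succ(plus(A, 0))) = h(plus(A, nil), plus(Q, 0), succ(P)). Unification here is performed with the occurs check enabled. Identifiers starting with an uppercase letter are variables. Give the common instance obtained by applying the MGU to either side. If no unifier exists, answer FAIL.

h(plus(r(succ(b), succ(b)), nil), plus(succ(b), 0), succ(plus(r(succ(b), succ(b)), 0)))

Decompose h/3: plus(r(Q, Q), nil) = plus(A, nil),  plus(succ(b), 0) = plus(Q, 0),  succ(plus(A, 0)) = succ(P).
Decompose plus/2: r(Q, Q) = A,  nil = nil.
Bind A := r(Q, Q); substituting into the one remaining equation that mentions A gives: succ(plus(r(Q, Q), 0)) = succ(P).
Delete trivial equation nil = nil.
Decompose plus/2: succ(b) = Q,  0 = 0.
Bind Q := succ(b); substituting into the one remaining equation that mentions Q gives: succ(plus(r(succ(b), succ(b)), 0)) = succ(P). Substituting into the earlier binding gives A := r(succ(b), succ(b)).
Delete trivial equation 0 = 0.
Decompose succ/1: plus(r(succ(b), succ(b)), 0) = P.
Bind P := plus(r(succ(b), succ(b)), 0).
Applying the MGU to either side gives h(plus(r(succ(b), succ(b)), nil), plus(succ(b), 0), succ(plus(r(succ(b), succ(b)), 0))).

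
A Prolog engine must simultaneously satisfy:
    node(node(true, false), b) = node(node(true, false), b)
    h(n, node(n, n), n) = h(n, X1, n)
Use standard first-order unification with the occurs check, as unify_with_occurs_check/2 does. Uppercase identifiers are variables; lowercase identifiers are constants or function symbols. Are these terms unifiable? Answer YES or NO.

Delete trivial equation node(node(true, false), b) = node(node(true, false), b).
Decompose h/3: n = n,  node(n, n) = X1,  n = n.
Delete trivial equation n = n.
Bind X1 := node(n, n); no other remaining equation mentions X1.
Delete trivial equation n = n.
No equations remain and no clash or occurs-check failure arose, so a unifier exists.

YES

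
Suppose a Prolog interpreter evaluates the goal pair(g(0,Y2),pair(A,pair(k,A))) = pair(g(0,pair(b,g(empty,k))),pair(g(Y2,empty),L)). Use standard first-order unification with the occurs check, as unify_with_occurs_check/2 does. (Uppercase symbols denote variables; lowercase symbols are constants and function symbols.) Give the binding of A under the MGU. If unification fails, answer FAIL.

g(pair(b,g(empty,k)),empty)

Decompose pair/2: g(0,Y2) = g(0,pair(b,g(empty,k))),  pair(A,pair(k,A)) = pair(g(Y2,empty),L).
Decompose g/2: 0 = 0,  Y2 = pair(b,g(empty,k)).
Delete trivial equation 0 = 0.
Bind Y2 := pair(b,g(empty,k)); substituting into the remaining equation gives: pair(A,pair(k,A)) = pair(g(pair(b,g(empty,k)),empty),L).
Decompose pair/2: A = g(pair(b,g(empty,k)),empty),  pair(k,A) = L.
Bind A := g(pair(b,g(empty,k)),empty); substituting into the remaining equation gives: pair(k,g(pair(b,g(empty,k)),empty)) = L.
Bind L := pair(k,g(pair(b,g(empty,k)),empty)).
MGU = { Y2 -> pair(b,g(empty,k)), A -> g(pair(b,g(empty,k)),empty), L -> pair(k,g(pair(b,g(empty,k)),empty)) }, so A -> g(pair(b,g(empty,k)),empty).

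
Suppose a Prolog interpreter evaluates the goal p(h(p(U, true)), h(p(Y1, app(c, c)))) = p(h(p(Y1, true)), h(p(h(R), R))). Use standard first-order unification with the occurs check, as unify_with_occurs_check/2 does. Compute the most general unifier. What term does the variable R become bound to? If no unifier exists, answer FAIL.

app(c, c)

Decompose p/2: h(p(U, true)) = h(p(Y1, true)),  h(p(Y1, app(c, c))) = h(p(h(R), R)).
Decompose h/1: p(U, true) = p(Y1, true).
Decompose p/2: U = Y1,  true = true.
Bind U := Y1; no other remaining equation mentions U.
Delete trivial equation true = true.
Decompose h/1: p(Y1, app(c, c)) = p(h(R), R).
Decompose p/2: Y1 = h(R),  app(c, c) = R.
Bind Y1 := h(R); no other remaining equation mentions Y1. Substituting into the earlier binding gives U := h(R).
Bind R := app(c, c). Substituting into the earlier bindings gives U := h(app(c, c)), Y1 := h(app(c, c)).
MGU = { U ↦ h(app(c, c)), Y1 ↦ h(app(c, c)), R ↦ app(c, c) }, so R ↦ app(c, c).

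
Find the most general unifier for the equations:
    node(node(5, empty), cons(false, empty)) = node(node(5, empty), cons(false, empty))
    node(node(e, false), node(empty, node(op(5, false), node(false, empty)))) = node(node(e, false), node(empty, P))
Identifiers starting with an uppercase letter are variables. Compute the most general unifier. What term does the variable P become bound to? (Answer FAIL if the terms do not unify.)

Delete trivial equation node(node(5, empty), cons(false, empty)) = node(node(5, empty), cons(false, empty)).
Decompose node/2: node(e, false) = node(e, false),  node(empty, node(op(5, false), node(false, empty))) = node(empty, P).
Delete trivial equation node(e, false) = node(e, false).
Decompose node/2: empty = empty,  node(op(5, false), node(false, empty)) = P.
Delete trivial equation empty = empty.
Bind P := node(op(5, false), node(false, empty)).
MGU = { P ↦ node(op(5, false), node(false, empty)) }, so P ↦ node(op(5, false), node(false, empty)).

node(op(5, false), node(false, empty))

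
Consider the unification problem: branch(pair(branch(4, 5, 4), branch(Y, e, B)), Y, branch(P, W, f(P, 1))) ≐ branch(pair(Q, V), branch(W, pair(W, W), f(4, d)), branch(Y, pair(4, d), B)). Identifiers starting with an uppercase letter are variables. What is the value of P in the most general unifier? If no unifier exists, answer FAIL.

Decompose branch/3: pair(branch(4, 5, 4), branch(Y, e, B)) ≐ pair(Q, V),  Y ≐ branch(W, pair(W, W), f(4, d)),  branch(P, W, f(P, 1)) ≐ branch(Y, pair(4, d), B).
Decompose pair/2: branch(4, 5, 4) ≐ Q,  branch(Y, e, B) ≐ V.
Bind Q := branch(4, 5, 4); no other remaining equation mentions Q.
Bind V := branch(Y, e, B); no other remaining equation mentions V.
Bind Y := branch(W, pair(W, W), f(4, d)); substituting into the remaining equation gives: branch(P, W, f(P, 1)) ≐ branch(branch(W, pair(W, W), f(4, d)), pair(4, d), B). Substituting into the earlier binding gives V := branch(branch(W, pair(W, W), f(4, d)), e, B).
Decompose branch/3: P ≐ branch(W, pair(W, W), f(4, d)),  W ≐ pair(4, d),  f(P, 1) ≐ B.
Bind P := branch(W, pair(W, W), f(4, d)); substituting into the one remaining equation that mentions P gives: f(branch(W, pair(W, W), f(4, d)), 1) ≐ B.
Bind W := pair(4, d); substituting into the remaining equation gives: f(branch(pair(4, d), pair(pair(4, d), pair(4, d)), f(4, d)), 1) ≐ B. Substituting into the earlier bindings gives V := branch(branch(pair(4, d), pair(pair(4, d), pair(4, d)), f(4, d)), e, B), Y := branch(pair(4, d), pair(pair(4, d), pair(4, d)), f(4, d)), P := branch(pair(4, d), pair(pair(4, d), pair(4, d)), f(4, d)).
Bind B := f(branch(pair(4, d), pair(pair(4, d), pair(4, d)), f(4, d)), 1). Substituting into the earlier binding gives V := branch(branch(pair(4, d), pair(pair(4, d), pair(4, d)), f(4, d)), e, f(branch(pair(4, d), pair(pair(4, d), pair(4, d)), f(4, d)), 1)).
MGU = { Q -> branch(4, 5, 4), V -> branch(branch(pair(4, d), pair(pair(4, d), pair(4, d)), f(4, d)), e, f(branch(pair(4, d), pair(pair(4, d), pair(4, d)), f(4, d)), 1)), Y -> branch(pair(4, d), pair(pair(4, d), pair(4, d)), f(4, d)), P -> branch(pair(4, d), pair(pair(4, d), pair(4, d)), f(4, d)), W -> pair(4, d), B -> f(branch(pair(4, d), pair(pair(4, d), pair(4, d)), f(4, d)), 1) }, so P -> branch(pair(4, d), pair(pair(4, d), pair(4, d)), f(4, d)).

branch(pair(4, d), pair(pair(4, d), pair(4, d)), f(4, d))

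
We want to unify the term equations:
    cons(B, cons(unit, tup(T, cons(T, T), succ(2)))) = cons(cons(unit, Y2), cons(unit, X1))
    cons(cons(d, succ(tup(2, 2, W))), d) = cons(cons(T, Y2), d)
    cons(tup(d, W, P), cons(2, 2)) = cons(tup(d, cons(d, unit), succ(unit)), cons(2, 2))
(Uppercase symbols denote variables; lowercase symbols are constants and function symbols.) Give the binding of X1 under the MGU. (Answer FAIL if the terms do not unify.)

Decompose cons/2: B = cons(unit, Y2),  cons(unit, tup(T, cons(T, T), succ(2))) = cons(unit, X1).
Bind B := cons(unit, Y2); no other remaining equation mentions B.
Decompose cons/2: unit = unit,  tup(T, cons(T, T), succ(2)) = X1.
Delete trivial equation unit = unit.
Bind X1 := tup(T, cons(T, T), succ(2)); no other remaining equation mentions X1.
Decompose cons/2: cons(d, succ(tup(2, 2, W))) = cons(T, Y2),  d = d.
Decompose cons/2: d = T,  succ(tup(2, 2, W)) = Y2.
Bind T := d; no other remaining equation mentions T. Substituting into the earlier binding gives X1 := tup(d, cons(d, d), succ(2)).
Bind Y2 := succ(tup(2, 2, W)); no other remaining equation mentions Y2. Substituting into the earlier binding gives B := cons(unit, succ(tup(2, 2, W))).
Delete trivial equation d = d.
Decompose cons/2: tup(d, W, P) = tup(d, cons(d, unit), succ(unit)),  cons(2, 2) = cons(2, 2).
Decompose tup/3: d = d,  W = cons(d, unit),  P = succ(unit).
Delete trivial equation d = d.
Bind W := cons(d, unit); no other remaining equation mentions W. Substituting into the earlier bindings gives B := cons(unit, succ(tup(2, 2, cons(d, unit)))), Y2 := succ(tup(2, 2, cons(d, unit))).
Bind P := succ(unit); no other remaining equation mentions P.
Delete trivial equation cons(2, 2) = cons(2, 2).
MGU = { B -> cons(unit, succ(tup(2, 2, cons(d, unit)))), X1 -> tup(d, cons(d, d), succ(2)), T -> d, Y2 -> succ(tup(2, 2, cons(d, unit))), W -> cons(d, unit), P -> succ(unit) }, so X1 -> tup(d, cons(d, d), succ(2)).

tup(d, cons(d, d), succ(2))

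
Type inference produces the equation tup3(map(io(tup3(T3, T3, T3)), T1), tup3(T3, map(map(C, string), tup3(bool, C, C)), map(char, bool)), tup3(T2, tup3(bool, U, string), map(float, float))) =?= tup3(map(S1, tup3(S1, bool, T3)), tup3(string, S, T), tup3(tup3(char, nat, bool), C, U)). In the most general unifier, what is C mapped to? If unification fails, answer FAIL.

Decompose tup3/3: map(io(tup3(T3, T3, T3)), T1) =?= map(S1, tup3(S1, bool, T3)),  tup3(T3, map(map(C, string), tup3(bool, C, C)), map(char, bool)) =?= tup3(string, S, T),  tup3(T2, tup3(bool, U, string), map(float, float)) =?= tup3(tup3(char, nat, bool), C, U).
Decompose map/2: io(tup3(T3, T3, T3)) =?= S1,  T1 =?= tup3(S1, bool, T3).
Bind S1 := io(tup3(T3, T3, T3)); substituting into the one remaining equation that mentions S1 gives: T1 =?= tup3(io(tup3(T3, T3, T3)), bool, T3).
Bind T1 := tup3(io(tup3(T3, T3, T3)), bool, T3); no other remaining equation mentions T1.
Decompose tup3/3: T3 =?= string,  map(map(C, string), tup3(bool, C, C)) =?= S,  map(char, bool) =?= T.
Bind T3 := string; no other remaining equation mentions T3. Substituting into the earlier bindings gives S1 := io(tup3(string, string, string)), T1 := tup3(io(tup3(string, string, string)), bool, string).
Bind S := map(map(C, string), tup3(bool, C, C)); no other remaining equation mentions S.
Bind T := map(char, bool); no other remaining equation mentions T.
Decompose tup3/3: T2 =?= tup3(char, nat, bool),  tup3(bool, U, string) =?= C,  map(float, float) =?= U.
Bind T2 := tup3(char, nat, bool); no other remaining equation mentions T2.
Bind C := tup3(bool, U, string); no other remaining equation mentions C. Substituting into the earlier binding gives S := map(map(tup3(bool, U, string), string), tup3(bool, tup3(bool, U, string), tup3(bool, U, string))).
Bind U := map(float, float). Substituting into the earlier bindings gives S := map(map(tup3(bool, map(float, float), string), string), tup3(bool, tup3(bool, map(float, float), string), tup3(bool, map(float, float), string))), C := tup3(bool, map(float, float), string).
MGU = { S1 := io(tup3(string, string, string)), T1 := tup3(io(tup3(string, string, string)), bool, string), T3 := string, S := map(map(tup3(bool, map(float, float), string), string), tup3(bool, tup3(bool, map(float, float), string), tup3(bool, map(float, float), string))), T := map(char, bool), T2 := tup3(char, nat, bool), C := tup3(bool, map(float, float), string), U := map(float, float) }, so C := tup3(bool, map(float, float), string).

tup3(bool, map(float, float), string)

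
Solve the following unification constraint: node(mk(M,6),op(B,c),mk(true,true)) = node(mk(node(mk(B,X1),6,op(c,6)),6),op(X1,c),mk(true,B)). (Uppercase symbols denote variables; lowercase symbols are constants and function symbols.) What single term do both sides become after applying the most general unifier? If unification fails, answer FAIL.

Decompose node/3: mk(M,6) = mk(node(mk(B,X1),6,op(c,6)),6),  op(B,c) = op(X1,c),  mk(true,true) = mk(true,B).
Decompose mk/2: M = node(mk(B,X1),6,op(c,6)),  6 = 6.
Bind M := node(mk(B,X1),6,op(c,6)); no other remaining equation mentions M.
Delete trivial equation 6 = 6.
Decompose op/2: B = X1,  c = c.
Bind B := X1; substituting into the one remaining equation that mentions B gives: mk(true,true) = mk(true,X1). Substituting into the earlier binding gives M := node(mk(X1,X1),6,op(c,6)).
Delete trivial equation c = c.
Decompose mk/2: true = true,  true = X1.
Delete trivial equation true = true.
Bind X1 := true. Substituting into the earlier bindings gives M := node(mk(true,true),6,op(c,6)), B := true.
Applying the MGU to either side gives node(mk(node(mk(true,true),6,op(c,6)),6),op(true,c),mk(true,true)).

node(mk(node(mk(true,true),6,op(c,6)),6),op(true,c),mk(true,true))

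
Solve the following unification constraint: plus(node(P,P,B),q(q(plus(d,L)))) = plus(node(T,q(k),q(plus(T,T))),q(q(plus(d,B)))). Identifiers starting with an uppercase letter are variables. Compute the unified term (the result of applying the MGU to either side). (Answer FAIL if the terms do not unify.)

plus(node(q(k),q(k),q(plus(q(k),q(k)))),q(q(plus(d,q(plus(q(k),q(k)))))))

Decompose plus/2: node(P,P,B) = node(T,q(k),q(plus(T,T))),  q(q(plus(d,L))) = q(q(plus(d,B))).
Decompose node/3: P = T,  P = q(k),  B = q(plus(T,T)).
Bind P := T; substituting into the one remaining equation that mentions P gives: T = q(k).
Bind T := q(k); substituting into the one remaining equation that mentions T gives: B = q(plus(q(k),q(k))). Substituting into the earlier binding gives P := q(k).
Bind B := q(plus(q(k),q(k))); substituting into the remaining equation gives: q(q(plus(d,L))) = q(q(plus(d,q(plus(q(k),q(k)))))).
Decompose q/1: q(plus(d,L)) = q(plus(d,q(plus(q(k),q(k))))).
Decompose q/1: plus(d,L) = plus(d,q(plus(q(k),q(k)))).
Decompose plus/2: d = d,  L = q(plus(q(k),q(k))).
Delete trivial equation d = d.
Bind L := q(plus(q(k),q(k))).
Applying the MGU to either side gives plus(node(q(k),q(k),q(plus(q(k),q(k)))),q(q(plus(d,q(plus(q(k),q(k))))))).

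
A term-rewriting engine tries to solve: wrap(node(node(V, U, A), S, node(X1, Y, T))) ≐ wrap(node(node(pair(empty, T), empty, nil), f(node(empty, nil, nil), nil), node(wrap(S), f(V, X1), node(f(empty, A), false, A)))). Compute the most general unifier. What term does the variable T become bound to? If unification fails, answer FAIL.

node(f(empty, nil), false, nil)

Decompose wrap/1: node(node(V, U, A), S, node(X1, Y, T)) ≐ node(node(pair(empty, T), empty, nil), f(node(empty, nil, nil), nil), node(wrap(S), f(V, X1), node(f(empty, A), false, A))).
Decompose node/3: node(V, U, A) ≐ node(pair(empty, T), empty, nil),  S ≐ f(node(empty, nil, nil), nil),  node(X1, Y, T) ≐ node(wrap(S), f(V, X1), node(f(empty, A), false, A)).
Decompose node/3: V ≐ pair(empty, T),  U ≐ empty,  A ≐ nil.
Bind V := pair(empty, T); substituting into the one remaining equation that mentions V gives: node(X1, Y, T) ≐ node(wrap(S), f(pair(empty, T), X1), node(f(empty, A), false, A)).
Bind U := empty; no other remaining equation mentions U.
Bind A := nil; substituting into the one remaining equation that mentions A gives: node(X1, Y, T) ≐ node(wrap(S), f(pair(empty, T), X1), node(f(empty, nil), false, nil)).
Bind S := f(node(empty, nil, nil), nil); substituting into the remaining equation gives: node(X1, Y, T) ≐ node(wrap(f(node(empty, nil, nil), nil)), f(pair(empty, T), X1), node(f(empty, nil), false, nil)).
Decompose node/3: X1 ≐ wrap(f(node(empty, nil, nil), nil)),  Y ≐ f(pair(empty, T), X1),  T ≐ node(f(empty, nil), false, nil).
Bind X1 := wrap(f(node(empty, nil, nil), nil)); substituting into the one remaining equation that mentions X1 gives: Y ≐ f(pair(empty, T), wrap(f(node(empty, nil, nil), nil))).
Bind Y := f(pair(empty, T), wrap(f(node(empty, nil, nil), nil))); no other remaining equation mentions Y.
Bind T := node(f(empty, nil), false, nil). Substituting into the earlier bindings gives V := pair(empty, node(f(empty, nil), false, nil)), Y := f(pair(empty, node(f(empty, nil), false, nil)), wrap(f(node(empty, nil, nil), nil))).
MGU = { V ↦ pair(empty, node(f(empty, nil), false, nil)), U ↦ empty, A ↦ nil, S ↦ f(node(empty, nil, nil), nil), X1 ↦ wrap(f(node(empty, nil, nil), nil)), Y ↦ f(pair(empty, node(f(empty, nil), false, nil)), wrap(f(node(empty, nil, nil), nil))), T ↦ node(f(empty, nil), false, nil) }, so T ↦ node(f(empty, nil), false, nil).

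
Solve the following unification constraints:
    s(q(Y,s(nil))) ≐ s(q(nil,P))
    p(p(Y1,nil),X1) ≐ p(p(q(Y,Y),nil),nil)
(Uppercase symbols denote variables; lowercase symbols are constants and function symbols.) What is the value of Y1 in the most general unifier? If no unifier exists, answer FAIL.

q(nil,nil)

Decompose s/1: q(Y,s(nil)) ≐ q(nil,P).
Decompose q/2: Y ≐ nil,  s(nil) ≐ P.
Bind Y := nil; substituting into the one remaining equation that mentions Y gives: p(p(Y1,nil),X1) ≐ p(p(q(nil,nil),nil),nil).
Bind P := s(nil); no other remaining equation mentions P.
Decompose p/2: p(Y1,nil) ≐ p(q(nil,nil),nil),  X1 ≐ nil.
Decompose p/2: Y1 ≐ q(nil,nil),  nil ≐ nil.
Bind Y1 := q(nil,nil); no other remaining equation mentions Y1.
Delete trivial equation nil ≐ nil.
Bind X1 := nil.
MGU = { Y -> nil, P -> s(nil), Y1 -> q(nil,nil), X1 -> nil }, so Y1 -> q(nil,nil).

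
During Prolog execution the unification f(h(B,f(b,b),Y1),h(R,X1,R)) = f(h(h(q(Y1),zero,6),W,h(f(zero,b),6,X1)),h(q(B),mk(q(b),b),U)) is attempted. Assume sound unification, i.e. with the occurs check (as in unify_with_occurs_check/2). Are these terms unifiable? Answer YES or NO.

YES

Decompose f/2: h(B,f(b,b),Y1) = h(h(q(Y1),zero,6),W,h(f(zero,b),6,X1)),  h(R,X1,R) = h(q(B),mk(q(b),b),U).
Decompose h/3: B = h(q(Y1),zero,6),  f(b,b) = W,  Y1 = h(f(zero,b),6,X1).
Bind B := h(q(Y1),zero,6); substituting into the one remaining equation that mentions B gives: h(R,X1,R) = h(q(h(q(Y1),zero,6)),mk(q(b),b),U).
Bind W := f(b,b); no other remaining equation mentions W.
Bind Y1 := h(f(zero,b),6,X1); substituting into the remaining equation gives: h(R,X1,R) = h(q(h(q(h(f(zero,b),6,X1)),zero,6)),mk(q(b),b),U). Substituting into the earlier binding gives B := h(q(h(f(zero,b),6,X1)),zero,6).
Decompose h/3: R = q(h(q(h(f(zero,b),6,X1)),zero,6)),  X1 = mk(q(b),b),  R = U.
Bind R := q(h(q(h(f(zero,b),6,X1)),zero,6)); substituting into the one remaining equation that mentions R gives: q(h(q(h(f(zero,b),6,X1)),zero,6)) = U.
Bind X1 := mk(q(b),b); substituting into the remaining equation gives: q(h(q(h(f(zero,b),6,mk(q(b),b))),zero,6)) = U. Substituting into the earlier bindings gives B := h(q(h(f(zero,b),6,mk(q(b),b))),zero,6), Y1 := h(f(zero,b),6,mk(q(b),b)), R := q(h(q(h(f(zero,b),6,mk(q(b),b))),zero,6)).
Bind U := q(h(q(h(f(zero,b),6,mk(q(b),b))),zero,6)).
No equations remain and no clash or occurs-check failure arose, so a unifier exists.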